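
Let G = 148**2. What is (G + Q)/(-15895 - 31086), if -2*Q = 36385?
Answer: -7423/93962 ≈ -0.079000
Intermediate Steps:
Q = -36385/2 (Q = -1/2*36385 = -36385/2 ≈ -18193.)
G = 21904
(G + Q)/(-15895 - 31086) = (21904 - 36385/2)/(-15895 - 31086) = (7423/2)/(-46981) = (7423/2)*(-1/46981) = -7423/93962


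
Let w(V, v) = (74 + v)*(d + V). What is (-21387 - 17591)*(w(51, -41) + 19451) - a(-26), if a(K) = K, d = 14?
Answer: -841768862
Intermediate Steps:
w(V, v) = (14 + V)*(74 + v) (w(V, v) = (74 + v)*(14 + V) = (14 + V)*(74 + v))
(-21387 - 17591)*(w(51, -41) + 19451) - a(-26) = (-21387 - 17591)*((1036 + 14*(-41) + 74*51 + 51*(-41)) + 19451) - 1*(-26) = -38978*((1036 - 574 + 3774 - 2091) + 19451) + 26 = -38978*(2145 + 19451) + 26 = -38978*21596 + 26 = -841768888 + 26 = -841768862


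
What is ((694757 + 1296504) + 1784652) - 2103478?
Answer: 1672435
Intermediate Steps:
((694757 + 1296504) + 1784652) - 2103478 = (1991261 + 1784652) - 2103478 = 3775913 - 2103478 = 1672435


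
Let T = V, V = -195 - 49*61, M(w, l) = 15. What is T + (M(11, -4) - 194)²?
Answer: 28857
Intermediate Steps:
V = -3184 (V = -195 - 2989 = -3184)
T = -3184
T + (M(11, -4) - 194)² = -3184 + (15 - 194)² = -3184 + (-179)² = -3184 + 32041 = 28857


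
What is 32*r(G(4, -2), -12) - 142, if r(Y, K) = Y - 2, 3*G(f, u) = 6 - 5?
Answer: -586/3 ≈ -195.33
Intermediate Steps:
G(f, u) = 1/3 (G(f, u) = (6 - 5)/3 = (1/3)*1 = 1/3)
r(Y, K) = -2 + Y
32*r(G(4, -2), -12) - 142 = 32*(-2 + 1/3) - 142 = 32*(-5/3) - 142 = -160/3 - 142 = -586/3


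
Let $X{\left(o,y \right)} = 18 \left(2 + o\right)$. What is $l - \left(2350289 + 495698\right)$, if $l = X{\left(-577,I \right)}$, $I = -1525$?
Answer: $-2856337$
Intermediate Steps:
$X{\left(o,y \right)} = 36 + 18 o$
$l = -10350$ ($l = 36 + 18 \left(-577\right) = 36 - 10386 = -10350$)
$l - \left(2350289 + 495698\right) = -10350 - \left(2350289 + 495698\right) = -10350 - 2845987 = -2856337$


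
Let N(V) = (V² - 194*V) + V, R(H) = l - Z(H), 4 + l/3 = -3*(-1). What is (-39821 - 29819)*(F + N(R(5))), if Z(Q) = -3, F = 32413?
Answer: -2257241320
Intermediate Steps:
l = -3 (l = -12 + 3*(-3*(-1)) = -12 + 3*3 = -12 + 9 = -3)
R(H) = 0 (R(H) = -3 - 1*(-3) = -3 + 3 = 0)
N(V) = V² - 193*V
(-39821 - 29819)*(F + N(R(5))) = (-39821 - 29819)*(32413 + 0*(-193 + 0)) = -69640*(32413 + 0*(-193)) = -69640*(32413 + 0) = -69640*32413 = -2257241320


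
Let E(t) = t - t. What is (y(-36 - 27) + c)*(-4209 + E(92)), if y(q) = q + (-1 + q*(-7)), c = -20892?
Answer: 86347635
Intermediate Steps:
E(t) = 0
y(q) = -1 - 6*q (y(q) = q + (-1 - 7*q) = -1 - 6*q)
(y(-36 - 27) + c)*(-4209 + E(92)) = ((-1 - 6*(-36 - 27)) - 20892)*(-4209 + 0) = ((-1 - 6*(-63)) - 20892)*(-4209) = ((-1 + 378) - 20892)*(-4209) = (377 - 20892)*(-4209) = -20515*(-4209) = 86347635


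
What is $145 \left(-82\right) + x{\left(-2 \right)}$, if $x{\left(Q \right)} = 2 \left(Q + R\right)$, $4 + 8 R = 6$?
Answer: $- \frac{23787}{2} \approx -11894.0$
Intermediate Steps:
$R = \frac{1}{4}$ ($R = - \frac{1}{2} + \frac{1}{8} \cdot 6 = - \frac{1}{2} + \frac{3}{4} = \frac{1}{4} \approx 0.25$)
$x{\left(Q \right)} = \frac{1}{2} + 2 Q$ ($x{\left(Q \right)} = 2 \left(Q + \frac{1}{4}\right) = 2 \left(\frac{1}{4} + Q\right) = \frac{1}{2} + 2 Q$)
$145 \left(-82\right) + x{\left(-2 \right)} = 145 \left(-82\right) + \left(\frac{1}{2} + 2 \left(-2\right)\right) = -11890 + \left(\frac{1}{2} - 4\right) = -11890 - \frac{7}{2} = - \frac{23787}{2}$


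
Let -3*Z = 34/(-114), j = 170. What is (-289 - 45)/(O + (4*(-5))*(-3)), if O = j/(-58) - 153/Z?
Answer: 4843/21488 ≈ 0.22538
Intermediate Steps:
Z = 17/171 (Z = -34/(3*(-114)) = -34*(-1)/(3*114) = -⅓*(-17/57) = 17/171 ≈ 0.099415)
O = -44716/29 (O = 170/(-58) - 153/17/171 = 170*(-1/58) - 153*171/17 = -85/29 - 1539 = -44716/29 ≈ -1541.9)
(-289 - 45)/(O + (4*(-5))*(-3)) = (-289 - 45)/(-44716/29 + (4*(-5))*(-3)) = -334/(-44716/29 - 20*(-3)) = -334/(-44716/29 + 60) = -334/(-42976/29) = -334*(-29/42976) = 4843/21488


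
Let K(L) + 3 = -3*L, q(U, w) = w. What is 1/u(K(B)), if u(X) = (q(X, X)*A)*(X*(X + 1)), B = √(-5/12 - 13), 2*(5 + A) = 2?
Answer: 2*I/(3*(-2528*I + 133*√483)) ≈ -0.00011285 + 0.00013048*I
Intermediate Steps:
A = -4 (A = -5 + (½)*2 = -5 + 1 = -4)
B = I*√483/6 (B = √(-5*1/12 - 13) = √(-5/12 - 13) = √(-161/12) = I*√483/6 ≈ 3.6629*I)
K(L) = -3 - 3*L
u(X) = -4*X²*(1 + X) (u(X) = (X*(-4))*(X*(X + 1)) = (-4*X)*(X*(1 + X)) = -4*X²*(1 + X))
1/u(K(B)) = 1/(4*(-3 - I*√483/2)²*(-1 - (-3 - I*√483/2))) = 1/(4*(-3 - I*√483/2)²*(-1 + (3 + I*√483/2))) = 1/(4*(-3 - I*√483/2)²*(2 + I*√483/2))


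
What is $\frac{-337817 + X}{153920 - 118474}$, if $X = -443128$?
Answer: $- \frac{780945}{35446} \approx -22.032$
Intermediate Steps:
$\frac{-337817 + X}{153920 - 118474} = \frac{-337817 - 443128}{153920 - 118474} = - \frac{780945}{35446}$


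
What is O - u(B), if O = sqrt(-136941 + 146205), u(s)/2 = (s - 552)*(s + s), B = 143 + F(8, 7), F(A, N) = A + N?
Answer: 249008 + 4*sqrt(579) ≈ 2.4910e+5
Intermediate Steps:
B = 158 (B = 143 + (8 + 7) = 143 + 15 = 158)
u(s) = 4*s*(-552 + s) (u(s) = 2*((s - 552)*(s + s)) = 2*((-552 + s)*(2*s)) = 2*(2*s*(-552 + s)) = 4*s*(-552 + s))
O = 4*sqrt(579) (O = sqrt(9264) = 4*sqrt(579) ≈ 96.250)
O - u(B) = 4*sqrt(579) - 4*158*(-552 + 158) = 4*sqrt(579) - 4*158*(-394) = 4*sqrt(579) - 1*(-249008) = 4*sqrt(579) + 249008 = 249008 + 4*sqrt(579)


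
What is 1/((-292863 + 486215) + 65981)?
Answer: 1/259333 ≈ 3.8560e-6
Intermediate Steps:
1/((-292863 + 486215) + 65981) = 1/(193352 + 65981) = 1/259333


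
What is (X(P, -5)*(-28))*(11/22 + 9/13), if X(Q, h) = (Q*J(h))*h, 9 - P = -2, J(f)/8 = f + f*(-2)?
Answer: 954800/13 ≈ 73446.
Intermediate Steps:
J(f) = -8*f (J(f) = 8*(f + f*(-2)) = 8*(f - 2*f) = 8*(-f) = -8*f)
P = 11 (P = 9 - 1*(-2) = 9 + 2 = 11)
X(Q, h) = -8*Q*h² (X(Q, h) = (Q*(-8*h))*h = (-8*Q*h)*h = -8*Q*h²)
(X(P, -5)*(-28))*(11/22 + 9/13) = (-8*11*(-5)²*(-28))*(11/22 + 9/13) = (-8*11*25*(-28))*(11*(1/22) + 9*(1/13)) = (-2200*(-28))*(½ + 9/13) = 61600*(31/26) = 954800/13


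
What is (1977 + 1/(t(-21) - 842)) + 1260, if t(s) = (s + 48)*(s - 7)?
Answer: 5172725/1598 ≈ 3237.0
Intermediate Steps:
t(s) = (-7 + s)*(48 + s) (t(s) = (48 + s)*(-7 + s) = (-7 + s)*(48 + s))
(1977 + 1/(t(-21) - 842)) + 1260 = (1977 + 1/((-336 + (-21)² + 41*(-21)) - 842)) + 1260 = (1977 + 1/((-336 + 441 - 861) - 842)) + 1260 = (1977 + 1/(-756 - 842)) + 1260 = (1977 + 1/(-1598)) + 1260 = (1977 - 1/1598) + 1260 = 3159245/1598 + 1260 = 5172725/1598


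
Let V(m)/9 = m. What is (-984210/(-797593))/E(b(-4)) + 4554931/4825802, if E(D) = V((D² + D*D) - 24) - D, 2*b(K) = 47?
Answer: 35248299070172603/37339400203378786 ≈ 0.94400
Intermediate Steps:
b(K) = 47/2 (b(K) = (½)*47 = 47/2)
V(m) = 9*m
E(D) = -216 - D + 18*D² (E(D) = 9*((D² + D*D) - 24) - D = 9*((D² + D²) - 24) - D = 9*(2*D² - 24) - D = 9*(-24 + 2*D²) - D = (-216 + 18*D²) - D = -216 - D + 18*D²)
(-984210/(-797593))/E(b(-4)) + 4554931/4825802 = (-984210/(-797593))/(-216 - 1*47/2 + 18*(47/2)²) + 4554931/4825802 = (-984210*(-1/797593))/(-216 - 47/2 + 18*(2209/4)) + 4554931*(1/4825802) = 984210/(797593*(-216 - 47/2 + 19881/2)) + 4554931/4825802 = (984210/797593)/9701 + 4554931/4825802 = (984210/797593)*(1/9701) + 4554931/4825802 = 984210/7737449693 + 4554931/4825802 = 35248299070172603/37339400203378786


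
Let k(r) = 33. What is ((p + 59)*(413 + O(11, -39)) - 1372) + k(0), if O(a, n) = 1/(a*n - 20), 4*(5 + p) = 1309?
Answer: 70096264/449 ≈ 1.5612e+5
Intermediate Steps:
p = 1289/4 (p = -5 + (¼)*1309 = -5 + 1309/4 = 1289/4 ≈ 322.25)
O(a, n) = 1/(-20 + a*n)
((p + 59)*(413 + O(11, -39)) - 1372) + k(0) = ((1289/4 + 59)*(413 + 1/(-20 + 11*(-39))) - 1372) + 33 = (1525*(413 + 1/(-20 - 429))/4 - 1372) + 33 = (1525*(413 + 1/(-449))/4 - 1372) + 33 = (1525*(413 - 1/449)/4 - 1372) + 33 = ((1525/4)*(185436/449) - 1372) + 33 = (70697475/449 - 1372) + 33 = 70081447/449 + 33 = 70096264/449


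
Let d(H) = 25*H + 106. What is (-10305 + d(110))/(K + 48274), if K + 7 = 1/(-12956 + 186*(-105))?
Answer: -241988214/1568001761 ≈ -0.15433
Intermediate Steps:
K = -227403/32486 (K = -7 + 1/(-12956 + 186*(-105)) = -7 + 1/(-12956 - 19530) = -7 + 1/(-32486) = -7 - 1/32486 = -227403/32486 ≈ -7.0000)
d(H) = 106 + 25*H
(-10305 + d(110))/(K + 48274) = (-10305 + (106 + 25*110))/(-227403/32486 + 48274) = (-10305 + (106 + 2750))/(1568001761/32486) = (-10305 + 2856)*(32486/1568001761) = -7449*32486/1568001761 = -241988214/1568001761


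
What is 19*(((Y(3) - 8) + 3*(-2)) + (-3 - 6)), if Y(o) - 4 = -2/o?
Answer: -1121/3 ≈ -373.67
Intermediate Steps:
Y(o) = 4 - 2/o
19*(((Y(3) - 8) + 3*(-2)) + (-3 - 6)) = 19*((((4 - 2/3) - 8) + 3*(-2)) + (-3 - 6)) = 19*((((4 - 2*1/3) - 8) - 6) - 9) = 19*((((4 - 2/3) - 8) - 6) - 9) = 19*(((10/3 - 8) - 6) - 9) = 19*((-14/3 - 6) - 9) = 19*(-32/3 - 9) = 19*(-59/3) = -1121/3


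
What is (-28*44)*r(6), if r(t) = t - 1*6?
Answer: 0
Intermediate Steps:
r(t) = -6 + t (r(t) = t - 6 = -6 + t)
(-28*44)*r(6) = (-28*44)*(-6 + 6) = -1232*0 = 0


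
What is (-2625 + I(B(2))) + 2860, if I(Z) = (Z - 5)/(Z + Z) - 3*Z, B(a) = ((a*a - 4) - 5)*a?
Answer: 1063/4 ≈ 265.75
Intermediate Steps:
B(a) = a*(-9 + a²) (B(a) = ((a² - 4) - 5)*a = ((-4 + a²) - 5)*a = (-9 + a²)*a = a*(-9 + a²))
I(Z) = -3*Z + (-5 + Z)/(2*Z) (I(Z) = (-5 + Z)/((2*Z)) - 3*Z = (-5 + Z)*(1/(2*Z)) - 3*Z = (-5 + Z)/(2*Z) - 3*Z = -3*Z + (-5 + Z)/(2*Z))
(-2625 + I(B(2))) + 2860 = (-2625 + (-5 + 2*(-9 + 2²) - 6*4*(-9 + 2²)²)/(2*((2*(-9 + 2²))))) + 2860 = (-2625 + (-5 + 2*(-9 + 4) - 6*4*(-9 + 4)²)/(2*((2*(-9 + 4))))) + 2860 = (-2625 + (-5 + 2*(-5) - 6*(2*(-5))²)/(2*((2*(-5))))) + 2860 = (-2625 + (½)*(-5 - 10 - 6*(-10)²)/(-10)) + 2860 = (-2625 + (½)*(-⅒)*(-5 - 10 - 6*100)) + 2860 = (-2625 + (½)*(-⅒)*(-5 - 10 - 600)) + 2860 = (-2625 + (½)*(-⅒)*(-615)) + 2860 = (-2625 + 123/4) + 2860 = -10377/4 + 2860 = 1063/4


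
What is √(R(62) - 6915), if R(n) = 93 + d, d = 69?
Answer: I*√6753 ≈ 82.177*I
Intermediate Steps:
R(n) = 162 (R(n) = 93 + 69 = 162)
√(R(62) - 6915) = √(162 - 6915) = √(-6753) = I*√6753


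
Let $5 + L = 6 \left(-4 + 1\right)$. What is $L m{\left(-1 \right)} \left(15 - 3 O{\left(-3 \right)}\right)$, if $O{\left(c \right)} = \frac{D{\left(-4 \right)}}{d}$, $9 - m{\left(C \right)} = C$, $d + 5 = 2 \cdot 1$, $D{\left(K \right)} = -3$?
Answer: $-2760$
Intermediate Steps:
$d = -3$ ($d = -5 + 2 \cdot 1 = -5 + 2 = -3$)
$m{\left(C \right)} = 9 - C$
$O{\left(c \right)} = 1$ ($O{\left(c \right)} = - \frac{3}{-3} = \left(-3\right) \left(- \frac{1}{3}\right) = 1$)
$L = -23$ ($L = -5 + 6 \left(-4 + 1\right) = -5 + 6 \left(-3\right) = -5 - 18 = -23$)
$L m{\left(-1 \right)} \left(15 - 3 O{\left(-3 \right)}\right) = - 23 \left(9 - -1\right) \left(15 - 3\right) = - 23 \left(9 + 1\right) \left(15 - 3\right) = - 23 \cdot 10 \cdot 12 = \left(-23\right) 120 = -2760$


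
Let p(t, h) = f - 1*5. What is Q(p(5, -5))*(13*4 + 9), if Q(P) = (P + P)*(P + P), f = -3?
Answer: 15616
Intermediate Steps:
p(t, h) = -8 (p(t, h) = -3 - 1*5 = -3 - 5 = -8)
Q(P) = 4*P**2 (Q(P) = (2*P)*(2*P) = 4*P**2)
Q(p(5, -5))*(13*4 + 9) = (4*(-8)**2)*(13*4 + 9) = (4*64)*(52 + 9) = 256*61 = 15616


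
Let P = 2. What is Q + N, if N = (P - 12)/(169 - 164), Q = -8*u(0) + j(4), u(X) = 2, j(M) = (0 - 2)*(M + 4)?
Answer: -34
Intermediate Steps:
j(M) = -8 - 2*M (j(M) = -2*(4 + M) = -8 - 2*M)
Q = -32 (Q = -8*2 + (-8 - 2*4) = -16 + (-8 - 8) = -16 - 16 = -32)
N = -2 (N = (2 - 12)/(169 - 164) = -10/5 = -10*⅕ = -2)
Q + N = -32 - 2 = -34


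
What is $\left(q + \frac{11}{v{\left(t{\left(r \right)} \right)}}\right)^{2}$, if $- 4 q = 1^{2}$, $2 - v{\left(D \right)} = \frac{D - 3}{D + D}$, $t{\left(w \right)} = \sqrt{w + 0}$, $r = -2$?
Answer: $\frac{- 510 \sqrt{2} + 14441 i}{144 \left(i + 2 \sqrt{2}\right)} \approx 9.5687 + 32.073 i$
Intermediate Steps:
$t{\left(w \right)} = \sqrt{w}$
$v{\left(D \right)} = 2 - \frac{-3 + D}{2 D}$ ($v{\left(D \right)} = 2 - \frac{D - 3}{D + D} = 2 - \frac{-3 + D}{2 D}$)
$q = - \frac{1}{4}$ ($q = - \frac{1^{2}}{4} = \left(- \frac{1}{4}\right) 1 = - \frac{1}{4} \approx -0.25$)
$\left(q + \frac{11}{v{\left(t{\left(r \right)} \right)}}\right)^{2} = \left(- \frac{1}{4} + \frac{11}{\frac{3}{2} \frac{1}{\sqrt{-2}} \left(1 + \sqrt{-2}\right)}\right)^{2} = \left(- \frac{1}{4} + \frac{11}{\frac{3}{2} \frac{1}{i \sqrt{2}} \left(1 + i \sqrt{2}\right)}\right)^{2} = \left(- \frac{1}{4} + \frac{11}{\frac{3}{2} \left(- \frac{i \sqrt{2}}{2}\right) \left(1 + i \sqrt{2}\right)}\right)^{2} = \left(- \frac{1}{4} + \frac{11}{\left(- \frac{3}{4}\right) i \sqrt{2} \left(1 + i \sqrt{2}\right)}\right)^{2} = \left(- \frac{1}{4} + 11 \frac{2 i \sqrt{2}}{3 \left(1 + i \sqrt{2}\right)}\right)^{2} = \left(- \frac{1}{4} + \frac{22 i \sqrt{2}}{3 \left(1 + i \sqrt{2}\right)}\right)^{2}$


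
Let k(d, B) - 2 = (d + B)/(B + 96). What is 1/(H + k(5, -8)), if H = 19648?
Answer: 88/1729197 ≈ 5.0891e-5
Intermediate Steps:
k(d, B) = 2 + (B + d)/(96 + B) (k(d, B) = 2 + (d + B)/(B + 96) = 2 + (B + d)/(96 + B))
1/(H + k(5, -8)) = 1/(19648 + (192 + 5 + 3*(-8))/(96 - 8)) = 1/(19648 + (192 + 5 - 24)/88) = 1/(19648 + (1/88)*173) = 1/(19648 + 173/88) = 1/(1729197/88) = 88/1729197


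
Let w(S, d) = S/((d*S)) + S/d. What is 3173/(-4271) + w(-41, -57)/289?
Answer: -52097989/70356183 ≈ -0.74049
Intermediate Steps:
w(S, d) = 1/d + S/d (w(S, d) = S/((S*d)) + S/d = S*(1/(S*d)) + S/d = 1/d + S/d)
3173/(-4271) + w(-41, -57)/289 = 3173/(-4271) + ((1 - 41)/(-57))/289 = 3173*(-1/4271) - 1/57*(-40)*(1/289) = -3173/4271 + (40/57)*(1/289) = -3173/4271 + 40/16473 = -52097989/70356183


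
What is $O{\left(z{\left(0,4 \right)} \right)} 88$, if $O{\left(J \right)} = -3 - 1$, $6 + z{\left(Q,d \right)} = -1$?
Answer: $-352$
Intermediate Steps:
$z{\left(Q,d \right)} = -7$ ($z{\left(Q,d \right)} = -6 - 1 = -7$)
$O{\left(J \right)} = -4$ ($O{\left(J \right)} = -3 - 1 = -4$)
$O{\left(z{\left(0,4 \right)} \right)} 88 = \left(-4\right) 88 = -352$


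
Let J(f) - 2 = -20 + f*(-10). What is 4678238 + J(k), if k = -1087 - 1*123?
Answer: 4690320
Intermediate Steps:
k = -1210 (k = -1087 - 123 = -1210)
J(f) = -18 - 10*f (J(f) = 2 + (-20 + f*(-10)) = 2 + (-20 - 10*f) = -18 - 10*f)
4678238 + J(k) = 4678238 + (-18 - 10*(-1210)) = 4678238 + (-18 + 12100) = 4678238 + 12082 = 4690320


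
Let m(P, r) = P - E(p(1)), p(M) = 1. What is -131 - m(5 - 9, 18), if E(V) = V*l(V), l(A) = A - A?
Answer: -127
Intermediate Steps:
l(A) = 0
E(V) = 0 (E(V) = V*0 = 0)
m(P, r) = P (m(P, r) = P - 1*0 = P + 0 = P)
-131 - m(5 - 9, 18) = -131 - (5 - 9) = -131 - 1*(-4) = -131 + 4 = -127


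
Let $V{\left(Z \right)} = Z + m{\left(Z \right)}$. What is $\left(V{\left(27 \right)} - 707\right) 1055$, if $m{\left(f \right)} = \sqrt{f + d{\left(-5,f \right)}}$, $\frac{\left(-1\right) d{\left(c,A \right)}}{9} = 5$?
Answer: $-717400 + 3165 i \sqrt{2} \approx -7.174 \cdot 10^{5} + 4476.0 i$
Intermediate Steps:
$d{\left(c,A \right)} = -45$ ($d{\left(c,A \right)} = \left(-9\right) 5 = -45$)
$m{\left(f \right)} = \sqrt{-45 + f}$ ($m{\left(f \right)} = \sqrt{f - 45} = \sqrt{-45 + f}$)
$V{\left(Z \right)} = Z + \sqrt{-45 + Z}$
$\left(V{\left(27 \right)} - 707\right) 1055 = \left(\left(27 + \sqrt{-45 + 27}\right) - 707\right) 1055 = \left(\left(27 + \sqrt{-18}\right) - 707\right) 1055 = \left(\left(27 + 3 i \sqrt{2}\right) - 707\right) 1055 = \left(-680 + 3 i \sqrt{2}\right) 1055 = -717400 + 3165 i \sqrt{2}$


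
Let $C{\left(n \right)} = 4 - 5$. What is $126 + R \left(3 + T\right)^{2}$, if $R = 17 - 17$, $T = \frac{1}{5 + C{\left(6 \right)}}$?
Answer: $126$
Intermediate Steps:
$C{\left(n \right)} = -1$ ($C{\left(n \right)} = 4 - 5 = -1$)
$T = \frac{1}{4}$ ($T = \frac{1}{5 - 1} = \frac{1}{4} \approx 0.25$)
$R = 0$ ($R = 17 - 17 = 0$)
$126 + R \left(3 + T\right)^{2} = 126 + 0 \left(3 + \frac{1}{4}\right)^{2} = 126 + 0 \left(\frac{13}{4}\right)^{2} = 126 + 0 \cdot \frac{169}{16} = 126 + 0 = 126$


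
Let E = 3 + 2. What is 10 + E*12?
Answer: 70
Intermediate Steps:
E = 5
10 + E*12 = 10 + 5*12 = 10 + 60 = 70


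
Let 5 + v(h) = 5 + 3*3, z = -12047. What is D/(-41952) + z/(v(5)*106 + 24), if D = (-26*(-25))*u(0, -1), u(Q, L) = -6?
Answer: -20899231/1709544 ≈ -12.225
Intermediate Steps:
v(h) = 9 (v(h) = -5 + (5 + 3*3) = -5 + (5 + 9) = -5 + 14 = 9)
D = -3900 (D = -26*(-25)*(-6) = 650*(-6) = -3900)
D/(-41952) + z/(v(5)*106 + 24) = -3900/(-41952) - 12047/(9*106 + 24) = -3900*(-1/41952) - 12047/(954 + 24) = 325/3496 - 12047/978 = -20899231/1709544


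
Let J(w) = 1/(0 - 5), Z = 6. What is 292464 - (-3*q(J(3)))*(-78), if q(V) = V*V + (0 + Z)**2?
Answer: 7100766/25 ≈ 2.8403e+5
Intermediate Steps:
J(w) = -1/5 (J(w) = 1/(-5) = -1/5)
q(V) = 36 + V**2 (q(V) = V*V + (0 + 6)**2 = V**2 + 6**2 = V**2 + 36 = 36 + V**2)
292464 - (-3*q(J(3)))*(-78) = 292464 - (-3*(36 + (-1/5)**2))*(-78) = 292464 - (-3*(36 + 1/25))*(-78) = 292464 - (-3*901/25)*(-78) = 292464 - (-2703)*(-78)/25 = 292464 - 1*210834/25 = 292464 - 210834/25 = 7100766/25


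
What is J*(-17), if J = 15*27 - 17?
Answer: -6596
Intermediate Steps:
J = 388 (J = 405 - 17 = 388)
J*(-17) = 388*(-17) = -6596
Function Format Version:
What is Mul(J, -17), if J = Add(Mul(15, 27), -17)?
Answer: -6596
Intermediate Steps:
J = 388 (J = Add(405, -17) = 388)
Mul(J, -17) = Mul(388, -17) = -6596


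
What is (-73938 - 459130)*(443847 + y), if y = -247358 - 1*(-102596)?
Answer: -159432642780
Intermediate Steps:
y = -144762 (y = -247358 + 102596 = -144762)
(-73938 - 459130)*(443847 + y) = (-73938 - 459130)*(443847 - 144762) = -533068*299085 = -159432642780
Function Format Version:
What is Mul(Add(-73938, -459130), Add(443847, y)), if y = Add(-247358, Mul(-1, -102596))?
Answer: -159432642780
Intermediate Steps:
y = -144762 (y = Add(-247358, 102596) = -144762)
Mul(Add(-73938, -459130), Add(443847, y)) = Mul(Add(-73938, -459130), Add(443847, -144762)) = Mul(-533068, 299085) = -159432642780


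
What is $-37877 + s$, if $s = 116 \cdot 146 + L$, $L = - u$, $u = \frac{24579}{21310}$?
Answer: $- \frac{446277289}{21310} \approx -20942.0$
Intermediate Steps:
$u = \frac{24579}{21310}$ ($u = 24579 \cdot \frac{1}{21310} = \frac{24579}{21310} \approx 1.1534$)
$L = - \frac{24579}{21310}$ ($L = \left(-1\right) \frac{24579}{21310} = - \frac{24579}{21310} \approx -1.1534$)
$s = \frac{360881581}{21310}$ ($s = 116 \cdot 146 - \frac{24579}{21310} = 16936 - \frac{24579}{21310} = \frac{360881581}{21310} \approx 16935.0$)
$-37877 + s = -37877 + \frac{360881581}{21310} = - \frac{446277289}{21310}$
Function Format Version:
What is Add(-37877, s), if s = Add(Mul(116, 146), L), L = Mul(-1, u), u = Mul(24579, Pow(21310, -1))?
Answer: Rational(-446277289, 21310) ≈ -20942.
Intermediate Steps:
u = Rational(24579, 21310) (u = Mul(24579, Rational(1, 21310)) = Rational(24579, 21310) ≈ 1.1534)
L = Rational(-24579, 21310) (L = Mul(-1, Rational(24579, 21310)) = Rational(-24579, 21310) ≈ -1.1534)
s = Rational(360881581, 21310) (s = Add(Mul(116, 146), Rational(-24579, 21310)) = Add(16936, Rational(-24579, 21310)) = Rational(360881581, 21310) ≈ 16935.)
Add(-37877, s) = Add(-37877, Rational(360881581, 21310)) = Rational(-446277289, 21310)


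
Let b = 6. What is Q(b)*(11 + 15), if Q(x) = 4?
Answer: 104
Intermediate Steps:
Q(b)*(11 + 15) = 4*(11 + 15) = 4*26 = 104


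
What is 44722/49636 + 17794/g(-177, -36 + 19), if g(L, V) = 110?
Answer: 222035601/1364990 ≈ 162.66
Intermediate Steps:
44722/49636 + 17794/g(-177, -36 + 19) = 44722/49636 + 17794/110 = 44722*(1/49636) + 17794*(1/110) = 22361/24818 + 8897/55 = 222035601/1364990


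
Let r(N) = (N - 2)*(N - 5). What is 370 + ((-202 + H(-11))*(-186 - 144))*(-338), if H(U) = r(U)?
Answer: 669610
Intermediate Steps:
r(N) = (-5 + N)*(-2 + N) (r(N) = (-2 + N)*(-5 + N) = (-5 + N)*(-2 + N))
H(U) = 10 + U² - 7*U
370 + ((-202 + H(-11))*(-186 - 144))*(-338) = 370 + ((-202 + (10 + (-11)² - 7*(-11)))*(-186 - 144))*(-338) = 370 + ((-202 + (10 + 121 + 77))*(-330))*(-338) = 370 + ((-202 + 208)*(-330))*(-338) = 370 + (6*(-330))*(-338) = 370 - 1980*(-338) = 370 + 669240 = 669610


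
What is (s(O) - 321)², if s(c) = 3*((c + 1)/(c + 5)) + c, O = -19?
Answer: 5536609/49 ≈ 1.1299e+5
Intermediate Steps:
s(c) = c + 3*(1 + c)/(5 + c) (s(c) = 3*((1 + c)/(5 + c)) + c = 3*(1 + c)/(5 + c) + c = c + 3*(1 + c)/(5 + c))
(s(O) - 321)² = ((3 + (-19)² + 8*(-19))/(5 - 19) - 321)² = ((3 + 361 - 152)/(-14) - 321)² = (-1/14*212 - 321)² = (-106/7 - 321)² = (-2353/7)² = 5536609/49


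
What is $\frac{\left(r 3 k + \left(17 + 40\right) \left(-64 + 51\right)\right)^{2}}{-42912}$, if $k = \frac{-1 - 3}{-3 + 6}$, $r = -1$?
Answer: $- \frac{543169}{42912} \approx -12.658$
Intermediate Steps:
$k = - \frac{4}{3} \approx -1.3333$
$\frac{\left(r 3 k + \left(17 + 40\right) \left(-64 + 51\right)\right)^{2}}{-42912} = \frac{\left(\left(-1\right) 3 \left(- \frac{4}{3}\right) + \left(17 + 40\right) \left(-64 + 51\right)\right)^{2}}{-42912} = \left(\left(-3\right) \left(- \frac{4}{3}\right) + 57 \left(-13\right)\right)^{2} \left(- \frac{1}{42912}\right) = \left(4 - 741\right)^{2} \left(- \frac{1}{42912}\right) = \left(-737\right)^{2} \left(- \frac{1}{42912}\right) = 543169 \left(- \frac{1}{42912}\right) = - \frac{543169}{42912}$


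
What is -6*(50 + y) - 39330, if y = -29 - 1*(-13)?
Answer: -39534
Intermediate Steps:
y = -16 (y = -29 + 13 = -16)
-6*(50 + y) - 39330 = -6*(50 - 16) - 39330 = -6*34 - 39330 = -204 - 39330 = -39534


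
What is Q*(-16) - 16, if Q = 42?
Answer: -688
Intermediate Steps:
Q*(-16) - 16 = 42*(-16) - 16 = -672 - 16 = -688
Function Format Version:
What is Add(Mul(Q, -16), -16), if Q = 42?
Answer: -688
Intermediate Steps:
Add(Mul(Q, -16), -16) = Add(Mul(42, -16), -16) = Add(-672, -16) = -688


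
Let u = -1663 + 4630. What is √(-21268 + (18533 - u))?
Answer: I*√5702 ≈ 75.512*I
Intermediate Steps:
u = 2967
√(-21268 + (18533 - u)) = √(-21268 + (18533 - 1*2967)) = √(-21268 + (18533 - 2967)) = √(-21268 + 15566) = √(-5702) = I*√5702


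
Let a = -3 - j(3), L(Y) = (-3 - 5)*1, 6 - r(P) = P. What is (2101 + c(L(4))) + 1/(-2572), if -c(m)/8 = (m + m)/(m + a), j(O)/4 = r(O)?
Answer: 123957517/59156 ≈ 2095.4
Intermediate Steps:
r(P) = 6 - P
j(O) = 24 - 4*O (j(O) = 4*(6 - O) = 24 - 4*O)
L(Y) = -8 (L(Y) = -8*1 = -8)
a = -15 (a = -3 - (24 - 4*3) = -3 - (24 - 12) = -3 - 1*12 = -3 - 12 = -15)
c(m) = -16*m/(-15 + m) (c(m) = -8*(m + m)/(m - 15) = -8*2*m/(-15 + m) = -16*m/(-15 + m))
(2101 + c(L(4))) + 1/(-2572) = (2101 - 16*(-8)/(-15 - 8)) + 1/(-2572) = (2101 - 16*(-8)/(-23)) - 1/2572 = (2101 - 16*(-8)*(-1/23)) - 1/2572 = (2101 - 128/23) - 1/2572 = 48195/23 - 1/2572 = 123957517/59156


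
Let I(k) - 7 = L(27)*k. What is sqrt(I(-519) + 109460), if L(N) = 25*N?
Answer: 3*I*sqrt(26762) ≈ 490.77*I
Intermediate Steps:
I(k) = 7 + 675*k (I(k) = 7 + (25*27)*k = 7 + 675*k)
sqrt(I(-519) + 109460) = sqrt((7 + 675*(-519)) + 109460) = sqrt((7 - 350325) + 109460) = sqrt(-350318 + 109460) = sqrt(-240858) = 3*I*sqrt(26762)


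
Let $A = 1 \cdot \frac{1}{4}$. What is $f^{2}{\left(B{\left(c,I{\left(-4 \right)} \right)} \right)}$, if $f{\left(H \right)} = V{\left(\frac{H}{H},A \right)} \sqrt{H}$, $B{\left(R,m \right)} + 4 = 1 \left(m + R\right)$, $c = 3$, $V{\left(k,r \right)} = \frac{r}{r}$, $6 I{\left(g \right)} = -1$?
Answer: $- \frac{7}{6} \approx -1.1667$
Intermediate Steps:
$A = \frac{1}{4}$ ($A = 1 \cdot \frac{1}{4} = \frac{1}{4} \approx 0.25$)
$I{\left(g \right)} = - \frac{1}{6}$ ($I{\left(g \right)} = \frac{1}{6} \left(-1\right) = - \frac{1}{6}$)
$V{\left(k,r \right)} = 1$
$B{\left(R,m \right)} = -4 + R + m$ ($B{\left(R,m \right)} = -4 + 1 \left(m + R\right) = -4 + 1 \left(R + m\right) = -4 + \left(R + m\right) = -4 + R + m$)
$f{\left(H \right)} = \sqrt{H}$ ($f{\left(H \right)} = 1 \sqrt{H} = \sqrt{H}$)
$f^{2}{\left(B{\left(c,I{\left(-4 \right)} \right)} \right)} = \left(\sqrt{-4 + 3 - \frac{1}{6}}\right)^{2} = \left(\sqrt{- \frac{7}{6}}\right)^{2} = \left(\frac{i \sqrt{42}}{6}\right)^{2} = - \frac{7}{6}$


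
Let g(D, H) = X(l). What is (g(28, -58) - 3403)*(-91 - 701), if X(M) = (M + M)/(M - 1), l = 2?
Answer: 2692008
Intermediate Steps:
X(M) = 2*M/(-1 + M) (X(M) = (2*M)/(-1 + M) = 2*M/(-1 + M))
g(D, H) = 4 (g(D, H) = 2*2/(-1 + 2) = 2*2/1 = 2*2*1 = 4)
(g(28, -58) - 3403)*(-91 - 701) = (4 - 3403)*(-91 - 701) = -3399*(-792) = 2692008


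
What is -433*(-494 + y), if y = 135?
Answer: 155447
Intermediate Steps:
-433*(-494 + y) = -433*(-494 + 135) = -433*(-359) = 155447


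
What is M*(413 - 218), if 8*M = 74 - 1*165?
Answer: -17745/8 ≈ -2218.1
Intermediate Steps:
M = -91/8 (M = (74 - 1*165)/8 = (74 - 165)/8 = (⅛)*(-91) = -91/8 ≈ -11.375)
M*(413 - 218) = -91*(413 - 218)/8 = -91/8*195 = -17745/8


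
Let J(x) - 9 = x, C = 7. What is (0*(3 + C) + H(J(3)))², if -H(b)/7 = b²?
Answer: 1016064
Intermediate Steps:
J(x) = 9 + x
H(b) = -7*b²
(0*(3 + C) + H(J(3)))² = (0*(3 + 7) - 7*(9 + 3)²)² = (0*10 - 7*12²)² = (0 - 7*144)² = (0 - 1008)² = (-1008)² = 1016064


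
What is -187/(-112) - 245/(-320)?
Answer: 1091/448 ≈ 2.4353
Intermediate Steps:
-187/(-112) - 245/(-320) = -187*(-1/112) - 245*(-1/320) = 187/112 + 49/64 = 1091/448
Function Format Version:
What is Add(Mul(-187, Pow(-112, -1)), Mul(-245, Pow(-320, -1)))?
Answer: Rational(1091, 448) ≈ 2.4353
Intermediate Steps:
Add(Mul(-187, Pow(-112, -1)), Mul(-245, Pow(-320, -1))) = Add(Mul(-187, Rational(-1, 112)), Mul(-245, Rational(-1, 320))) = Add(Rational(187, 112), Rational(49, 64)) = Rational(1091, 448)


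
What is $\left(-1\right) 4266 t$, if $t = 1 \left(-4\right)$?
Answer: $17064$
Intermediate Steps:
$t = -4$
$\left(-1\right) 4266 t = \left(-1\right) 4266 \left(-4\right) = \left(-4266\right) \left(-4\right) = 17064$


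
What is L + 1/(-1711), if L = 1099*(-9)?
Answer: -16923502/1711 ≈ -9891.0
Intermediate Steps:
L = -9891
L + 1/(-1711) = -9891 + 1/(-1711) = -9891 - 1/1711 = -16923502/1711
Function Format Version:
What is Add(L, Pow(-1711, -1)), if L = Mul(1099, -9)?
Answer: Rational(-16923502, 1711) ≈ -9891.0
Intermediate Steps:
L = -9891
Add(L, Pow(-1711, -1)) = Add(-9891, Pow(-1711, -1)) = Add(-9891, Rational(-1, 1711)) = Rational(-16923502, 1711)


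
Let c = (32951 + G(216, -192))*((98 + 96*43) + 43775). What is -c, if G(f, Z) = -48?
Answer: -1579376903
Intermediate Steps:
c = 1579376903 (c = (32951 - 48)*((98 + 96*43) + 43775) = 32903*((98 + 4128) + 43775) = 32903*(4226 + 43775) = 32903*48001 = 1579376903)
-c = -1*1579376903 = -1579376903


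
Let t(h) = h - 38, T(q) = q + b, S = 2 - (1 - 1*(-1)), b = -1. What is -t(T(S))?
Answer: 39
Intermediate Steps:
S = 0 (S = 2 - (1 + 1) = 2 - 1*2 = 2 - 2 = 0)
T(q) = -1 + q (T(q) = q - 1 = -1 + q)
t(h) = -38 + h
-t(T(S)) = -(-38 + (-1 + 0)) = -(-38 - 1) = -1*(-39) = 39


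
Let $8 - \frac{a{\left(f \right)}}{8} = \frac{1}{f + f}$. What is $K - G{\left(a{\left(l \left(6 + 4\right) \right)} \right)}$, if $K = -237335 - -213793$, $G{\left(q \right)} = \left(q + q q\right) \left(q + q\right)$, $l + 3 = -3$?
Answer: $- \frac{1882167242}{3375} \approx -5.5768 \cdot 10^{5}$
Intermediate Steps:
$l = -6$ ($l = -3 - 3 = -6$)
$a{\left(f \right)} = 64 - \frac{4}{f}$ ($a{\left(f \right)} = 64 - \frac{8}{f + f} = 64 - \frac{8}{2 f} = 64 - 8 \frac{1}{2 f} = 64 - \frac{4}{f}$)
$G{\left(q \right)} = 2 q \left(q + q^{2}\right)$ ($G{\left(q \right)} = \left(q + q^{2}\right) 2 q = 2 q \left(q + q^{2}\right)$)
$K = -23542$ ($K = -237335 + 213793 = -23542$)
$K - G{\left(a{\left(l \left(6 + 4\right) \right)} \right)} = -23542 - 2 \left(64 - \frac{4}{\left(-6\right) \left(6 + 4\right)}\right)^{2} \left(1 + \left(64 - \frac{4}{\left(-6\right) \left(6 + 4\right)}\right)\right) = -23542 - 2 \left(64 - \frac{4}{\left(-6\right) 10}\right)^{2} \left(1 + \left(64 - \frac{4}{\left(-6\right) 10}\right)\right) = -23542 - 2 \left(64 - \frac{4}{-60}\right)^{2} \left(1 + \left(64 - \frac{4}{-60}\right)\right) = -23542 - 2 \left(64 - - \frac{1}{15}\right)^{2} \left(1 + \left(64 - - \frac{1}{15}\right)\right) = -23542 - 2 \left(64 + \frac{1}{15}\right)^{2} \left(1 + \left(64 + \frac{1}{15}\right)\right) = -23542 - 2 \left(\frac{961}{15}\right)^{2} \left(1 + \frac{961}{15}\right) = -23542 - 2 \cdot \frac{923521}{225} \cdot \frac{976}{15} = -23542 - \frac{1802712992}{3375} = - \frac{1882167242}{3375}$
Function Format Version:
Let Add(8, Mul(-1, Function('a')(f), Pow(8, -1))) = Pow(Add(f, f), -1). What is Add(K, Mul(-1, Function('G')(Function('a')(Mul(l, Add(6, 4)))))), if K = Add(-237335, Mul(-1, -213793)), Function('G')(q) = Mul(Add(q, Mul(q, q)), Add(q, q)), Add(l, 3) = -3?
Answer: Rational(-1882167242, 3375) ≈ -5.5768e+5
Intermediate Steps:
l = -6 (l = Add(-3, -3) = -6)
Function('a')(f) = Add(64, Mul(-4, Pow(f, -1))) (Function('a')(f) = Add(64, Mul(-8, Pow(Add(f, f), -1))) = Add(64, Mul(-8, Pow(Mul(2, f), -1))) = Add(64, Mul(-8, Mul(Rational(1, 2), Pow(f, -1)))) = Add(64, Mul(-4, Pow(f, -1))))
Function('G')(q) = Mul(2, q, Add(q, Pow(q, 2))) (Function('G')(q) = Mul(Add(q, Pow(q, 2)), Mul(2, q)) = Mul(2, q, Add(q, Pow(q, 2))))
K = -23542 (K = Add(-237335, 213793) = -23542)
Add(K, Mul(-1, Function('G')(Function('a')(Mul(l, Add(6, 4)))))) = Add(-23542, Mul(-1, Mul(2, Pow(Add(64, Mul(-4, Pow(Mul(-6, Add(6, 4)), -1))), 2), Add(1, Add(64, Mul(-4, Pow(Mul(-6, Add(6, 4)), -1))))))) = Add(-23542, Mul(-1, Mul(2, Pow(Add(64, Mul(-4, Pow(Mul(-6, 10), -1))), 2), Add(1, Add(64, Mul(-4, Pow(Mul(-6, 10), -1))))))) = Add(-23542, Mul(-1, Mul(2, Pow(Add(64, Mul(-4, Pow(-60, -1))), 2), Add(1, Add(64, Mul(-4, Pow(-60, -1))))))) = Add(-23542, Mul(-1, Mul(2, Pow(Add(64, Mul(-4, Rational(-1, 60))), 2), Add(1, Add(64, Mul(-4, Rational(-1, 60))))))) = Add(-23542, Mul(-1, Mul(2, Pow(Add(64, Rational(1, 15)), 2), Add(1, Add(64, Rational(1, 15)))))) = Add(-23542, Mul(-1, Mul(2, Pow(Rational(961, 15), 2), Add(1, Rational(961, 15))))) = Add(-23542, Mul(-1, Mul(2, Rational(923521, 225), Rational(976, 15)))) = Add(-23542, Mul(-1, Rational(1802712992, 3375))) = Add(-23542, Rational(-1802712992, 3375)) = Rational(-1882167242, 3375)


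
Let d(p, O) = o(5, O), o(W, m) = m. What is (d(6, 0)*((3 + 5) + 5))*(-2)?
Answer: 0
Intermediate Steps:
d(p, O) = O
(d(6, 0)*((3 + 5) + 5))*(-2) = (0*((3 + 5) + 5))*(-2) = (0*(8 + 5))*(-2) = (0*13)*(-2) = 0*(-2) = 0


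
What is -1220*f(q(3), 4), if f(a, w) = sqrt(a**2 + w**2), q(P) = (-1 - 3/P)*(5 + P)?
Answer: -4880*sqrt(17) ≈ -20121.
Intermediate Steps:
-1220*f(q(3), 4) = -1220*sqrt((-8 - 1*3 - 15/3)**2 + 4**2) = -1220*sqrt((-8 - 3 - 15*1/3)**2 + 16) = -1220*sqrt((-8 - 3 - 5)**2 + 16) = -1220*sqrt((-16)**2 + 16) = -1220*sqrt(256 + 16) = -4880*sqrt(17)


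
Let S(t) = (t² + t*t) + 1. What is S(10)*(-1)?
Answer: -201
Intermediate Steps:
S(t) = 1 + 2*t² (S(t) = (t² + t²) + 1 = 2*t² + 1 = 1 + 2*t²)
S(10)*(-1) = (1 + 2*10²)*(-1) = (1 + 2*100)*(-1) = (1 + 200)*(-1) = 201*(-1) = -201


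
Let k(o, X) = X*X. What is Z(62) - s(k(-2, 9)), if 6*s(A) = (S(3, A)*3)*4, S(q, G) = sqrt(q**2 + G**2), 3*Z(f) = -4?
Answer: -4/3 - 6*sqrt(730) ≈ -163.44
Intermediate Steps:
Z(f) = -4/3 (Z(f) = (1/3)*(-4) = -4/3)
k(o, X) = X**2
S(q, G) = sqrt(G**2 + q**2)
s(A) = 2*sqrt(9 + A**2) (s(A) = ((sqrt(A**2 + 3**2)*3)*4)/6 = ((sqrt(A**2 + 9)*3)*4)/6 = ((sqrt(9 + A**2)*3)*4)/6 = ((3*sqrt(9 + A**2))*4)/6 = (12*sqrt(9 + A**2))/6 = 2*sqrt(9 + A**2))
Z(62) - s(k(-2, 9)) = -4/3 - 2*sqrt(9 + (9**2)**2) = -4/3 - 2*sqrt(9 + 81**2) = -4/3 - 2*sqrt(9 + 6561) = -4/3 - 2*sqrt(6570) = -4/3 - 2*3*sqrt(730) = -4/3 - 6*sqrt(730)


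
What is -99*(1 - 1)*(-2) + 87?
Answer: 87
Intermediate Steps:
-99*(1 - 1)*(-2) + 87 = -0*(-2) + 87 = -99*0 + 87 = 0 + 87 = 87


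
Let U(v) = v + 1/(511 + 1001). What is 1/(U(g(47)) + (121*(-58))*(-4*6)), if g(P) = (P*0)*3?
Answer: 1512/254669185 ≈ 5.9371e-6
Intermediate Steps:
g(P) = 0 (g(P) = 0*3 = 0)
U(v) = 1/1512 + v (U(v) = v + 1/1512 = 1/1512 + v)
1/(U(g(47)) + (121*(-58))*(-4*6)) = 1/((1/1512 + 0) + (121*(-58))*(-4*6)) = 1/(1/1512 - 7018*(-24)) = 1/(1/1512 + 168432) = 1/(254669185/1512) = 1512/254669185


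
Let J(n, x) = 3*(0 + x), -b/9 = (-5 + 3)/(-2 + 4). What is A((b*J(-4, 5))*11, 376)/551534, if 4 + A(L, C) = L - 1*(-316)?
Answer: 1797/551534 ≈ 0.0032582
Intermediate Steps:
b = 9 (b = -9*(-5 + 3)/(-2 + 4) = -(-18)/2 = -9*(-1) = 9)
J(n, x) = 3*x
A(L, C) = 312 + L (A(L, C) = -4 + (L - 1*(-316)) = -4 + (L + 316) = -4 + (316 + L) = 312 + L)
A((b*J(-4, 5))*11, 376)/551534 = (312 + (9*(3*5))*11)/551534 = (312 + (9*15)*11)*(1/551534) = (312 + 135*11)*(1/551534) = (312 + 1485)*(1/551534) = 1797*(1/551534) = 1797/551534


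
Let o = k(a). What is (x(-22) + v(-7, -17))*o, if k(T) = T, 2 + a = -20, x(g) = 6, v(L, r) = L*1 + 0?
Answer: 22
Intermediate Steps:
v(L, r) = L (v(L, r) = L + 0 = L)
a = -22 (a = -2 - 20 = -22)
o = -22
(x(-22) + v(-7, -17))*o = (6 - 7)*(-22) = -1*(-22) = 22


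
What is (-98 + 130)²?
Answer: 1024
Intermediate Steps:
(-98 + 130)² = 32² = 1024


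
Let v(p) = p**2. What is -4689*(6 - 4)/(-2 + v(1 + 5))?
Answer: -4689/17 ≈ -275.82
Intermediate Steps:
-4689*(6 - 4)/(-2 + v(1 + 5)) = -4689*(6 - 4)/(-2 + (1 + 5)**2) = -9378/(-2 + 6**2) = -9378/(-2 + 36) = -9378/34 = -4689*1/17 = -4689/17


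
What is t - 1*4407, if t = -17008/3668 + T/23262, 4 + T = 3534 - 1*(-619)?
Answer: -31367313923/7110418 ≈ -4411.5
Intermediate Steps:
T = 4149 (T = -4 + (3534 - 1*(-619)) = -4 + (3534 + 619) = -4 + 4153 = 4149)
t = -31701797/7110418 (t = -17008/3668 + 4149/23262 = -17008*1/3668 + 4149*(1/23262) = -4252/917 + 1383/7754 = -31701797/7110418 ≈ -4.4585)
t - 1*4407 = -31701797/7110418 - 1*4407 = -31701797/7110418 - 4407 = -31367313923/7110418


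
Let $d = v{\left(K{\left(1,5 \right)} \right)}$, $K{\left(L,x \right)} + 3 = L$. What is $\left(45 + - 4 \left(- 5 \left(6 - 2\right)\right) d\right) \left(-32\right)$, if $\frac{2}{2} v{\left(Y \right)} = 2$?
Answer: $-6560$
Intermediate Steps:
$K{\left(L,x \right)} = -3 + L$
$v{\left(Y \right)} = 2$
$d = 2$
$\left(45 + - 4 \left(- 5 \left(6 - 2\right)\right) d\right) \left(-32\right) = \left(45 + - 4 \left(- 5 \left(6 - 2\right)\right) 2\right) \left(-32\right) = \left(45 + - 4 \left(\left(-5\right) 4\right) 2\right) \left(-32\right) = \left(45 + \left(-4\right) \left(-20\right) 2\right) \left(-32\right) = \left(45 + 80 \cdot 2\right) \left(-32\right) = \left(45 + 160\right) \left(-32\right) = 205 \left(-32\right) = -6560$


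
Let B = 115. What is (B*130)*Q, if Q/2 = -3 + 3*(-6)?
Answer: -627900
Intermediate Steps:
Q = -42 (Q = 2*(-3 + 3*(-6)) = 2*(-3 - 18) = 2*(-21) = -42)
(B*130)*Q = (115*130)*(-42) = 14950*(-42) = -627900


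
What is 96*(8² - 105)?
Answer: -3936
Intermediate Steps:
96*(8² - 105) = 96*(64 - 105) = 96*(-41) = -3936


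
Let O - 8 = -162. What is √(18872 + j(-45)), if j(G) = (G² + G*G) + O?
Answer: 4*√1423 ≈ 150.89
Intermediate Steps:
O = -154 (O = 8 - 162 = -154)
j(G) = -154 + 2*G² (j(G) = (G² + G*G) - 154 = (G² + G²) - 154 = 2*G² - 154 = -154 + 2*G²)
√(18872 + j(-45)) = √(18872 + (-154 + 2*(-45)²)) = √(18872 + (-154 + 2*2025)) = √(18872 + (-154 + 4050)) = √(18872 + 3896) = √22768 = 4*√1423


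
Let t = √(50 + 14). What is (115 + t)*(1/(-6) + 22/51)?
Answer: 1107/34 ≈ 32.559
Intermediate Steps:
t = 8 (t = √64 = 8)
(115 + t)*(1/(-6) + 22/51) = (115 + 8)*(1/(-6) + 22/51) = 123*(1*(-⅙) + 22*(1/51)) = 123*(-⅙ + 22/51) = 123*(9/34) = 1107/34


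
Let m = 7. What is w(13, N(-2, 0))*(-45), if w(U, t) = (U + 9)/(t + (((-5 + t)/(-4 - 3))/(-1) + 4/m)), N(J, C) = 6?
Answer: -6930/47 ≈ -147.45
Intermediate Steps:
w(U, t) = (9 + U)/(-1/7 + 8*t/7) (w(U, t) = (U + 9)/(t + (((-5 + t)/(-4 - 3))/(-1) + 4/7)) = (9 + U)/(t + (((-5 + t)/(-7))*(-1) + 4*(1/7))) = (9 + U)/(t + (((-5 + t)*(-1/7))*(-1) + 4/7)) = (9 + U)/(t + ((5/7 - t/7)*(-1) + 4/7)) = (9 + U)/(t + ((-5/7 + t/7) + 4/7)) = (9 + U)/(t + (-1/7 + t/7)) = (9 + U)/(-1/7 + 8*t/7))
w(13, N(-2, 0))*(-45) = (7*(9 + 13)/(-1 + 8*6))*(-45) = (7*22/(-1 + 48))*(-45) = (7*22/47)*(-45) = (7*(1/47)*22)*(-45) = (154/47)*(-45) = -6930/47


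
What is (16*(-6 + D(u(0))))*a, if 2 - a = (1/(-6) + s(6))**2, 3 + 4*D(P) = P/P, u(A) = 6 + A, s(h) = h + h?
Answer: 129194/9 ≈ 14355.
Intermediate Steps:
s(h) = 2*h
D(P) = -1/2 (D(P) = -3/4 + (P/P)/4 = -3/4 + (1/4)*1 = -3/4 + 1/4 = -1/2)
a = -4969/36 (a = 2 - (1/(-6) + 2*6)**2 = 2 - (-1/6 + 12)**2 = 2 - (71/6)**2 = 2 - 1*5041/36 = 2 - 5041/36 = -4969/36 ≈ -138.03)
(16*(-6 + D(u(0))))*a = (16*(-6 - 1/2))*(-4969/36) = (16*(-13/2))*(-4969/36) = -104*(-4969/36) = 129194/9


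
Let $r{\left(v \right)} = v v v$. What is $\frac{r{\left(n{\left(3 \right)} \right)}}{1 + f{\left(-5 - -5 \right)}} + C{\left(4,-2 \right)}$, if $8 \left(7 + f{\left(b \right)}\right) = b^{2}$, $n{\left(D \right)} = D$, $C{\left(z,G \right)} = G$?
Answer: $- \frac{13}{2} \approx -6.5$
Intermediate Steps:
$f{\left(b \right)} = -7 + \frac{b^{2}}{8}$
$r{\left(v \right)} = v^{3}$ ($r{\left(v \right)} = v^{2} v = v^{3}$)
$\frac{r{\left(n{\left(3 \right)} \right)}}{1 + f{\left(-5 - -5 \right)}} + C{\left(4,-2 \right)} = \frac{3^{3}}{1 - \left(7 - \frac{\left(-5 - -5\right)^{2}}{8}\right)} - 2 = \frac{27}{1 - \left(7 - \frac{\left(-5 + 5\right)^{2}}{8}\right)} - 2 = \frac{27}{1 - \left(7 - \frac{0^{2}}{8}\right)} - 2 = \frac{27}{1 + \left(-7 + \frac{1}{8} \cdot 0\right)} - 2 = \frac{27}{1 + \left(-7 + 0\right)} - 2 = \frac{27}{1 - 7} - 2 = \frac{27}{-6} - 2 = 27 \left(- \frac{1}{6}\right) - 2 = - \frac{9}{2} - 2 = - \frac{13}{2}$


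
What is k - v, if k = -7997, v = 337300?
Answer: -345297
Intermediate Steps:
k - v = -7997 - 1*337300 = -7997 - 337300 = -345297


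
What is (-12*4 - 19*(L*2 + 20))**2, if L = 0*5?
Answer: 183184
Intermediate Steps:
L = 0
(-12*4 - 19*(L*2 + 20))**2 = (-12*4 - 19*(0*2 + 20))**2 = (-48 - 19*(0 + 20))**2 = (-48 - 19*20)**2 = (-48 - 380)**2 = (-428)**2 = 183184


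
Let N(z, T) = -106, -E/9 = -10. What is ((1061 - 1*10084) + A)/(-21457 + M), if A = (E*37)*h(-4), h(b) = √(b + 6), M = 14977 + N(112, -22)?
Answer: 9023/6586 - 45*√2/89 ≈ 0.65498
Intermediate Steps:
E = 90 (E = -9*(-10) = 90)
M = 14871 (M = 14977 - 106 = 14871)
h(b) = √(6 + b)
A = 3330*√2 (A = (90*37)*√(6 - 4) = 3330*√2 ≈ 4709.3)
((1061 - 1*10084) + A)/(-21457 + M) = ((1061 - 1*10084) + 3330*√2)/(-21457 + 14871) = ((1061 - 10084) + 3330*√2)/(-6586) = (-9023 + 3330*√2)*(-1/6586) = 9023/6586 - 45*√2/89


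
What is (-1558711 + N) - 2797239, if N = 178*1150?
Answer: -4151250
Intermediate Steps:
N = 204700
(-1558711 + N) - 2797239 = (-1558711 + 204700) - 2797239 = -1354011 - 2797239 = -4151250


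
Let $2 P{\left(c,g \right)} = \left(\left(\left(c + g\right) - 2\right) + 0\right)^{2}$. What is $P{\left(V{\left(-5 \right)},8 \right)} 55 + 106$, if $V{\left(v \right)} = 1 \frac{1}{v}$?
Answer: $\frac{10311}{10} \approx 1031.1$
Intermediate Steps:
$V{\left(v \right)} = \frac{1}{v}$
$P{\left(c,g \right)} = \frac{\left(-2 + c + g\right)^{2}}{2}$ ($P{\left(c,g \right)} = \frac{\left(\left(\left(c + g\right) - 2\right) + 0\right)^{2}}{2} = \frac{\left(\left(-2 + c + g\right) + 0\right)^{2}}{2} = \frac{\left(-2 + c + g\right)^{2}}{2}$)
$P{\left(V{\left(-5 \right)},8 \right)} 55 + 106 = \frac{\left(-2 + \frac{1}{-5} + 8\right)^{2}}{2} \cdot 55 + 106 = \frac{\left(-2 - \frac{1}{5} + 8\right)^{2}}{2} \cdot 55 + 106 = \frac{\left(\frac{29}{5}\right)^{2}}{2} \cdot 55 + 106 = \frac{1}{2} \cdot \frac{841}{25} \cdot 55 + 106 = \frac{841}{50} \cdot 55 + 106 = \frac{9251}{10} + 106 = \frac{10311}{10}$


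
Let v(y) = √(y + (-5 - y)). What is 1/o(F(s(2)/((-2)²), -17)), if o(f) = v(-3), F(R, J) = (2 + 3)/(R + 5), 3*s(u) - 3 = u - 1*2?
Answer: -I*√5/5 ≈ -0.44721*I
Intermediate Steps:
s(u) = ⅓ + u/3 (s(u) = 1 + (u - 1*2)/3 = 1 + (u - 2)/3 = 1 + (-2 + u)/3 = 1 + (-⅔ + u/3) = ⅓ + u/3)
v(y) = I*√5 (v(y) = √(-5) = I*√5)
F(R, J) = 5/(5 + R)
o(f) = I*√5
1/o(F(s(2)/((-2)²), -17)) = 1/(I*√5) = -I*√5/5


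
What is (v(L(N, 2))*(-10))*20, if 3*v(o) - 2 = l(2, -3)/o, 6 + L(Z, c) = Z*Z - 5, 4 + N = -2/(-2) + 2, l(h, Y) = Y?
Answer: -460/3 ≈ -153.33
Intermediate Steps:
N = -1 (N = -4 + (-2/(-2) + 2) = -4 + (-2*(-½) + 2) = -4 + (1 + 2) = -4 + 3 = -1)
L(Z, c) = -11 + Z² (L(Z, c) = -6 + (Z*Z - 5) = -6 + (Z² - 5) = -6 + (-5 + Z²) = -11 + Z²)
v(o) = ⅔ - 1/o (v(o) = ⅔ + (-3/o)/3 = ⅔ - 1/o)
(v(L(N, 2))*(-10))*20 = ((⅔ - 1/(-11 + (-1)²))*(-10))*20 = ((⅔ - 1/(-11 + 1))*(-10))*20 = ((⅔ - 1/(-10))*(-10))*20 = ((⅔ - 1*(-⅒))*(-10))*20 = ((⅔ + ⅒)*(-10))*20 = ((23/30)*(-10))*20 = -23/3*20 = -460/3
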